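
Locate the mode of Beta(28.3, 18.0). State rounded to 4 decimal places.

0.6163

With α,β > 1, mode = (α−1)/(α+β−2) = 27.3/44.3 = 0.6163.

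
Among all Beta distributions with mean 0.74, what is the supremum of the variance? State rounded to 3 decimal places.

0.192

For fixed mean μ the Beta variance is μ(1−μ)/(α+β+1), increasing as α+β decreases.
Its least upper bound (not attained) is μ(1−μ) = 0.74·0.26 = 0.192.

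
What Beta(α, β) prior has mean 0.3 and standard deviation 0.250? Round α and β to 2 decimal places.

α = 0.71, β = 1.65

Variance = 0.250² = 0.062500. The moment-matching identity α+β = μ(1−μ)/Var − 1 gives
α+β = 0.21/0.062500 − 1 = 2.3600, so α = μ·2.3600 = 0.71 and β = (1−μ)·2.3600 = 1.65.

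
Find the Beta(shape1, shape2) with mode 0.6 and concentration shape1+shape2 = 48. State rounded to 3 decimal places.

Since the density peak of Beta(shape1,shape2) is at (shape1−1)/(shape1+shape2−2),
shape1 = 1 + 0.6(48−2) = 28.600 and shape2 = 48 − 28.600 = 19.400.

shape1 = 28.600, shape2 = 19.400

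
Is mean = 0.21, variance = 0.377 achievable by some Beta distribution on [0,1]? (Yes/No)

No

For any Beta, Var(X) < E[X]·(1−E[X]).
Here μ(1−μ) = 0.21×0.79 = 0.1659, and 0.377 ≥ 0.1659.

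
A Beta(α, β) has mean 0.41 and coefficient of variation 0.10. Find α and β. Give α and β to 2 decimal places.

α = 58.59, β = 84.31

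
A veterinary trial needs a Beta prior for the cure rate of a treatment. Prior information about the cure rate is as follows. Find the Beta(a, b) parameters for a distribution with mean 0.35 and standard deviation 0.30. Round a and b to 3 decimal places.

σ² = 0.30² = 0.0900.
With s = a+b, Var = μ(1−μ)/(s+1), so s+1 = (0.35×0.65)/0.0900 = 2.5278 and s = 1.5278.
a = μs = 0.535, b = (1−μ)s = 0.993.

a = 0.535, b = 0.993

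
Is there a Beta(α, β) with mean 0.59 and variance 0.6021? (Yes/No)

No

For any Beta, Var(X) < E[X]·(1−E[X]).
Here μ(1−μ) = 0.59×0.41 = 0.2419, and 0.6021 ≥ 0.2419.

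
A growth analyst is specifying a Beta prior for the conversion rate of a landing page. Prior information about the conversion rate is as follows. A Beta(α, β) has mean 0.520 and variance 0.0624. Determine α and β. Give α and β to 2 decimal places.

Write ν = α+β; then α = μν and Var = μ(1−μ)/(ν+1).
ν = μ(1−μ)/Var − 1 = 0.249600/0.0624 − 1 = 3.0000.
α = 0.520·3.0000 = 1.56, β = 0.480·3.0000 = 1.44.

α = 1.56, β = 1.44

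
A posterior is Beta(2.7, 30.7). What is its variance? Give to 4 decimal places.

0.0022

α+β = 33.4 and αβ = 82.89, so Var = αβ/[(α+β)²(α+β+1)] = 82.89/38375.264 = 0.0022.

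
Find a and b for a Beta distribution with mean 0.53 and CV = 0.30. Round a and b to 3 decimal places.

σ = CV·μ = 0.30×0.53 = 0.15900, so σ² = 0.025281.
s+1 = μ(1−μ)/σ² = 0.2491/0.025281 = 9.8532, so s = a+b = 8.8532.
a = μs = 4.692, b = (1−μ)s = 4.161.

a = 4.692, b = 4.161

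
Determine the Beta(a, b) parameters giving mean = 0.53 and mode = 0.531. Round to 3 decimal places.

With s = a+b: μ = a/s and mode = (a−1)/(s−2). Eliminating a = μs,
μs − 1 = m(s−2) ⇒ s(μ−m) = 1−2m ⇒ s = -0.062/-0.001 = 62.0000.
So a = μs = 32.860, b = (1−μ)s = 29.140.

a = 32.860, b = 29.140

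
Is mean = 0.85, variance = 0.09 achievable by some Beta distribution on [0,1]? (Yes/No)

Yes

For any Beta, Var(X) < E[X]·(1−E[X]).
Here μ(1−μ) = 0.85×0.15 = 0.1275, and 0.09 < 0.1275.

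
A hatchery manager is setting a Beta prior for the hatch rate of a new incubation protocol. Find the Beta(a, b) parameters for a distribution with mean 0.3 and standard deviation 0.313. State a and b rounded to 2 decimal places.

a = 0.34, b = 0.80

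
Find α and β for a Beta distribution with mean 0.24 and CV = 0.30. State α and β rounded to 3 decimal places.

σ = CV·μ = 0.30×0.24 = 0.07200, so σ² = 0.005184.
s+1 = μ(1−μ)/σ² = 0.1824/0.005184 = 35.1852, so s = α+β = 34.1852.
α = μs = 8.204, β = (1−μ)s = 25.981.

α = 8.204, β = 25.981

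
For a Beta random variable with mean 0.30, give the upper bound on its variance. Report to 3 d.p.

0.210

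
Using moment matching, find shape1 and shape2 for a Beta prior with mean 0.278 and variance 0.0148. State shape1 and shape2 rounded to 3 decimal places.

shape1 = 3.492, shape2 = 9.070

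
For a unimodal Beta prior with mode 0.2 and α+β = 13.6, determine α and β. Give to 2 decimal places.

Mode = (α−1)/(κ−2) with κ = α+β, so α−1 = 0.2·11.6 = 2.32.
α = 3.32; β = κ − α = 10.28.

α = 3.32, β = 10.28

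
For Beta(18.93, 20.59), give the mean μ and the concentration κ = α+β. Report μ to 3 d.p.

κ = α+β = 18.93+20.59 = 39.52; μ = α/κ = 18.93/39.52 = 0.479.

μ = 0.479, κ = 39.52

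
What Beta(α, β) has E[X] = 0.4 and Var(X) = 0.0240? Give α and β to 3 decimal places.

Write ν = α+β; then α = μν and Var = μ(1−μ)/(ν+1).
ν = μ(1−μ)/Var − 1 = 0.24/0.0240 − 1 = 9.0000.
α = 0.4·9.0000 = 3.600, β = 0.6·9.0000 = 5.400.

α = 3.600, β = 5.400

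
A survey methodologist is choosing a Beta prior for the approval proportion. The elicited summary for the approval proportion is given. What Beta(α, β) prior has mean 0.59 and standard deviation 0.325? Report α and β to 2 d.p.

α = 0.76, β = 0.53

First σ² = 0.105625. Setting α = μn, β = (1−μ)n with n = α+β,
μ(1−μ)/(n+1) = 0.105625 ⇒ n+1 = 0.2419/0.105625 = 2.2902 ⇒ n = 1.2902.
Hence α = 0.59×1.2902 = 0.76, β = 0.41×1.2902 = 0.53.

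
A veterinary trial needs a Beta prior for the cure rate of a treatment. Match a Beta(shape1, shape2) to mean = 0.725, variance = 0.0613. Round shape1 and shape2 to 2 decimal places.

Let s = shape1+shape2. The Beta variance is μ(1−μ)/(s+1).
So s+1 = μ(1−μ)/σ² = (0.725×0.275)/0.0613 = 0.199375/0.0613 = 3.2524, giving s = 2.2524.
Then shape1 = μs = 0.725×2.2524 = 1.63 and shape2 = (1−μ)s = 0.275×2.2524 = 0.62.

shape1 = 1.63, shape2 = 0.62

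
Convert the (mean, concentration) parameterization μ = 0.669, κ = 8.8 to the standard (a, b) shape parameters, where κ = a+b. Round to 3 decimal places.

a = 5.887, b = 2.913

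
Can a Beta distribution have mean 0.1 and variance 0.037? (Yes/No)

A Beta with mean μ has variance μ(1−μ)/(α+β+1) < μ(1−μ).
Here μ(1−μ) = 0.1×0.9 = 0.09, and 0.037 < 0.09.

Yes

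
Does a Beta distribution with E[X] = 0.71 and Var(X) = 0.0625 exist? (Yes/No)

For any Beta, Var(X) < E[X]·(1−E[X]).
Here μ(1−μ) = 0.71×0.29 = 0.2059, and 0.0625 < 0.2059.

Yes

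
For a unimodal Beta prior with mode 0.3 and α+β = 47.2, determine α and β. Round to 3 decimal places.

α = 14.560, β = 32.640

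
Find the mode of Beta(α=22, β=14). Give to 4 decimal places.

With α,β > 1, mode = (α−1)/(α+β−2) = 21/34 = 0.6176.

0.6176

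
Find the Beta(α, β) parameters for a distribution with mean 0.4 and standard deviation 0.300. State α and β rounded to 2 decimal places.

α = 0.67, β = 1.00

Variance = 0.300² = 0.090000. The moment-matching identity α+β = μ(1−μ)/Var − 1 gives
α+β = 0.24/0.090000 − 1 = 1.6667, so α = μ·1.6667 = 0.67 and β = (1−μ)·1.6667 = 1.00.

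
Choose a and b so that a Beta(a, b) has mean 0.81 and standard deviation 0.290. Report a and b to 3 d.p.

First σ² = 0.084100. Setting a = μn, b = (1−μ)n with n = a+b,
μ(1−μ)/(n+1) = 0.084100 ⇒ n+1 = 0.1539/0.084100 = 1.8300 ⇒ n = 0.8300.
Hence a = 0.81×0.8300 = 0.672, b = 0.19×0.8300 = 0.158.

a = 0.672, b = 0.158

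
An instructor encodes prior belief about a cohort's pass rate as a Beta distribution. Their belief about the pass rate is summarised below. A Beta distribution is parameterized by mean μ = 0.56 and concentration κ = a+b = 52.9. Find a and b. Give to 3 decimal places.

a = 29.624, b = 23.276

Split κ in proportion μ : (1−μ): a = 0.56·52.9 = 29.624, b = 52.9 − 29.624 = 23.276.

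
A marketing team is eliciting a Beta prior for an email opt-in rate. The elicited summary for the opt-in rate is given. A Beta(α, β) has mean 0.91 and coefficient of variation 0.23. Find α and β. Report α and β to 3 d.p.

Var = (CV·μ)² = (0.23×0.91)² = 0.043806.
α+β = μ(1−μ)/Var − 1 = 0.0819/0.043806 − 1 = 0.8696.
Thus α = 0.91·0.8696 = 0.791 and β = 0.09·0.8696 = 0.078.

α = 0.791, β = 0.078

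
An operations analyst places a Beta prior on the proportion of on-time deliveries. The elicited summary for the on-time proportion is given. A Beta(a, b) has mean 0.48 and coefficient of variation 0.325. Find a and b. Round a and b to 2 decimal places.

Var = (CV·μ)² = (0.325×0.48)² = 0.024336.
a+b = μ(1−μ)/Var − 1 = 0.2496/0.024336 − 1 = 9.2564.
Thus a = 0.48·9.2564 = 4.44 and b = 0.52·9.2564 = 4.81.

a = 4.44, b = 4.81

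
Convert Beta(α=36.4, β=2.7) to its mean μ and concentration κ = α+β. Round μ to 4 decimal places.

κ = α+β = 36.4+2.7 = 39.1; μ = α/κ = 36.4/39.1 = 0.9309.

μ = 0.9309, κ = 39.1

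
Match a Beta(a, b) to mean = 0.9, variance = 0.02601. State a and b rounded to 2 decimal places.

By moment matching, a+b = μ(1−μ)/σ² − 1 = (0.9·0.1)/0.02601 − 1 = 3.4602 − 1 = 2.4602.
Since a/(a+b) = μ, a = 0.9·2.4602 = 2.21 and b = 0.1·2.4602 = 0.25.

a = 2.21, b = 0.25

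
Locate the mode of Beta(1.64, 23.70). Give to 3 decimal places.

0.027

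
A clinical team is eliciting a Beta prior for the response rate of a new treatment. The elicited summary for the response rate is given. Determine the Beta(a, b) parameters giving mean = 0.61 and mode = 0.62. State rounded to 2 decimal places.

Let s = a+b. Mean gives a = μs = 0.61s; mode gives (a−1)/(s−2) = 0.62.
Substituting: 0.61s − 1 = 0.62(s−2) = 0.62s − 1.24, so -0.01s = -0.24 and s = 24.0000.
Then a = 0.61×24.0000 = 14.64 and b = s−a = 9.36.

a = 14.64, b = 9.36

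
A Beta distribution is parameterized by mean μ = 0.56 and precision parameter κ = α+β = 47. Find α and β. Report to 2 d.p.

α = 26.32, β = 20.68

Split κ in proportion μ : (1−μ): α = 0.56·47 = 26.32, β = 47 − 26.32 = 20.68.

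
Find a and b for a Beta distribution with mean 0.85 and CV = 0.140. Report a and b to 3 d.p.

a = 6.803, b = 1.201

Var = (CV·μ)² = (0.140×0.85)² = 0.014161.
a+b = μ(1−μ)/Var − 1 = 0.1275/0.014161 − 1 = 8.0036.
Thus a = 0.85·8.0036 = 6.803 and b = 0.15·8.0036 = 1.201.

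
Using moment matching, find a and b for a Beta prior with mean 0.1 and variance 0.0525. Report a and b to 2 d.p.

a = 0.07, b = 0.64

Write ν = a+b; then a = μν and Var = μ(1−μ)/(ν+1).
ν = μ(1−μ)/Var − 1 = 0.09/0.0525 − 1 = 0.7143.
a = 0.1·0.7143 = 0.07, b = 0.9·0.7143 = 0.64.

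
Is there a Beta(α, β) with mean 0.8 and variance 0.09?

Yes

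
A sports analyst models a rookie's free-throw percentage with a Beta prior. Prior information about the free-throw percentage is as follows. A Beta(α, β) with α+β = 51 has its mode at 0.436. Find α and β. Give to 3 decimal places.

α = 22.364, β = 28.636

For α,β>1 the mode is (α−1)/(α+β−2), so α = mode·(κ−2)+1 = 0.436×49+1 = 22.364.
And β = (1−mode)·(κ−2)+1 = 0.564×49+1 = 28.636.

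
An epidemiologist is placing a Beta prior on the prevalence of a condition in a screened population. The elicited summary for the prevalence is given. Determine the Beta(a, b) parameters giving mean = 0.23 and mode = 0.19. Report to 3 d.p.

Let s = a+b. Mean gives a = μs = 0.23s; mode gives (a−1)/(s−2) = 0.19.
Substituting: 0.23s − 1 = 0.19(s−2) = 0.19s − 0.38, so 0.04s = 0.62 and s = 15.5000.
Then a = 0.23×15.5000 = 3.565 and b = s−a = 11.935.

a = 3.565, b = 11.935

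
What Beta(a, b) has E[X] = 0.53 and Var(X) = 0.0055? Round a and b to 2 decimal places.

Write ν = a+b; then a = μν and Var = μ(1−μ)/(ν+1).
ν = μ(1−μ)/Var − 1 = 0.2491/0.0055 − 1 = 44.2909.
a = 0.53·44.2909 = 23.47, b = 0.47·44.2909 = 20.82.

a = 23.47, b = 20.82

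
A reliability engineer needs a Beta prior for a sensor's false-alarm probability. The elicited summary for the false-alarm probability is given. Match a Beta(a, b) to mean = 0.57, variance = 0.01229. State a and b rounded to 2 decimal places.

Write ν = a+b; then a = μν and Var = μ(1−μ)/(ν+1).
ν = μ(1−μ)/Var − 1 = 0.2451/0.01229 − 1 = 18.9430.
a = 0.57·18.9430 = 10.80, b = 0.43·18.9430 = 8.15.

a = 10.80, b = 8.15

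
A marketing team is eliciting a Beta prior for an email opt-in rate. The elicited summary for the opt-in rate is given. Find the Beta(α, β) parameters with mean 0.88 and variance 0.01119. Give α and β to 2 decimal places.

α = 7.42, β = 1.01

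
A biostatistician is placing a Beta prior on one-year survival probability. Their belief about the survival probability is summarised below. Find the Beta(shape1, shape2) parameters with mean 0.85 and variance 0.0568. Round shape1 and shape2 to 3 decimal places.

shape1 = 1.058, shape2 = 0.187

Let s = shape1+shape2. The Beta variance is μ(1−μ)/(s+1).
So s+1 = μ(1−μ)/σ² = (0.85×0.15)/0.0568 = 0.1275/0.0568 = 2.2447, giving s = 1.2447.
Then shape1 = μs = 0.85×1.2447 = 1.058 and shape2 = (1−μ)s = 0.15×1.2447 = 0.187.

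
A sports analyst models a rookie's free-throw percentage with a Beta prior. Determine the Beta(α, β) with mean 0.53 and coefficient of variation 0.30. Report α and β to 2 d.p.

Var = (CV·μ)² = (0.30×0.53)² = 0.025281.
α+β = μ(1−μ)/Var − 1 = 0.2491/0.025281 − 1 = 8.8532.
Thus α = 0.53·8.8532 = 4.69 and β = 0.47·8.8532 = 4.16.

α = 4.69, β = 4.16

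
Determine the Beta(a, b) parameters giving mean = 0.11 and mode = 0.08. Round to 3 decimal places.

a = 3.080, b = 24.920

With s = a+b: μ = a/s and mode = (a−1)/(s−2). Eliminating a = μs,
μs − 1 = m(s−2) ⇒ s(μ−m) = 1−2m ⇒ s = 0.84/0.03 = 28.0000.
So a = μs = 3.080, b = (1−μ)s = 24.920.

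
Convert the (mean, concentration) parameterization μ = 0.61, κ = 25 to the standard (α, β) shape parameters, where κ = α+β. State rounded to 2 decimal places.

α = 15.25, β = 9.75

Split κ in proportion μ : (1−μ): α = 0.61·25 = 15.25, β = 25 − 15.25 = 9.75.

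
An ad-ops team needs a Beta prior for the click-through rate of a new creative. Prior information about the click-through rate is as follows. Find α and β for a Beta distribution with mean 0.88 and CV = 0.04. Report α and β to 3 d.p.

α = 74.120, β = 10.107

Var = (CV·μ)² = (0.04×0.88)² = 0.001239.
α+β = μ(1−μ)/Var − 1 = 0.1056/0.001239 − 1 = 84.2273.
Thus α = 0.88·84.2273 = 74.120 and β = 0.12·84.2273 = 10.107.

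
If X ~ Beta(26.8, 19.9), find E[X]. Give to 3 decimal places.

E[X] = α/(α+β) = 26.8/46.7 = 0.574.

0.574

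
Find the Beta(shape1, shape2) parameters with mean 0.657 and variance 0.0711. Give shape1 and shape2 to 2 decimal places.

Write ν = shape1+shape2; then shape1 = μν and Var = μ(1−μ)/(ν+1).
ν = μ(1−μ)/Var − 1 = 0.225351/0.0711 − 1 = 2.1695.
shape1 = 0.657·2.1695 = 1.43, shape2 = 0.343·2.1695 = 0.74.

shape1 = 1.43, shape2 = 0.74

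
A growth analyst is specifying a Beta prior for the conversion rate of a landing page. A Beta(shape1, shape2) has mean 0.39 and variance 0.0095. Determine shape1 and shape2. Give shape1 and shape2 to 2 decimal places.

shape1 = 9.38, shape2 = 14.67

Let s = shape1+shape2. The Beta variance is μ(1−μ)/(s+1).
So s+1 = μ(1−μ)/σ² = (0.39×0.61)/0.0095 = 0.2379/0.0095 = 25.0421, giving s = 24.0421.
Then shape1 = μs = 0.39×24.0421 = 9.38 and shape2 = (1−μ)s = 0.61×24.0421 = 14.67.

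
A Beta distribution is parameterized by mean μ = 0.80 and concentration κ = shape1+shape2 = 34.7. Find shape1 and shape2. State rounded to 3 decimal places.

Split κ in proportion μ : (1−μ): shape1 = 0.80·34.7 = 27.760, shape2 = 34.7 − 27.760 = 6.940.

shape1 = 27.760, shape2 = 6.940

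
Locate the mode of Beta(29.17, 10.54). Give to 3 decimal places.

0.747

With α,β > 1, mode = (α−1)/(α+β−2) = 28.17/37.71 = 0.747.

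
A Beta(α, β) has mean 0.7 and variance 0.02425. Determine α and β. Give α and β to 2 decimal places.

Write ν = α+β; then α = μν and Var = μ(1−μ)/(ν+1).
ν = μ(1−μ)/Var − 1 = 0.21/0.02425 − 1 = 7.6598.
α = 0.7·7.6598 = 5.36, β = 0.3·7.6598 = 2.30.

α = 5.36, β = 2.30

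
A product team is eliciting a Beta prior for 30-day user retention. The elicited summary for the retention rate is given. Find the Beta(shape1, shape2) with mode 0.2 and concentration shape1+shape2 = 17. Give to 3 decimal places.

shape1 = 4.000, shape2 = 13.000

Since the density peak of Beta(shape1,shape2) is at (shape1−1)/(shape1+shape2−2),
shape1 = 1 + 0.2(17−2) = 4.000 and shape2 = 17 − 4.000 = 13.000.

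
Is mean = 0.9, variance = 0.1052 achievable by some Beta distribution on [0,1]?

For any Beta, Var(X) < E[X]·(1−E[X]).
Here μ(1−μ) = 0.9×0.1 = 0.09, and 0.1052 ≥ 0.09.

No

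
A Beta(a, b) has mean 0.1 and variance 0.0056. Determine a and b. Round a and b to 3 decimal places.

By moment matching, a+b = μ(1−μ)/σ² − 1 = (0.1·0.9)/0.0056 − 1 = 16.0714 − 1 = 15.0714.
Since a/(a+b) = μ, a = 0.1·15.0714 = 1.507 and b = 0.9·15.0714 = 13.564.

a = 1.507, b = 13.564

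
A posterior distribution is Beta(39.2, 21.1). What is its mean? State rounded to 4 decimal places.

E[X] = α/(α+β) = 39.2/60.3 = 0.6501.

0.6501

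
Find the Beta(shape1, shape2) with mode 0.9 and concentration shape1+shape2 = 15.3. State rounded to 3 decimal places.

For shape1,shape2>1 the mode is (shape1−1)/(shape1+shape2−2), so shape1 = mode·(κ−2)+1 = 0.9×13.3+1 = 12.970.
And shape2 = (1−mode)·(κ−2)+1 = 0.1×13.3+1 = 2.330.

shape1 = 12.970, shape2 = 2.330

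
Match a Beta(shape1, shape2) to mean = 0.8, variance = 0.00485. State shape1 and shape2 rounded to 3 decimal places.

Let s = shape1+shape2. The Beta variance is μ(1−μ)/(s+1).
So s+1 = μ(1−μ)/σ² = (0.8×0.2)/0.00485 = 0.16/0.00485 = 32.9897, giving s = 31.9897.
Then shape1 = μs = 0.8×31.9897 = 25.592 and shape2 = (1−μ)s = 0.2×31.9897 = 6.398.

shape1 = 25.592, shape2 = 6.398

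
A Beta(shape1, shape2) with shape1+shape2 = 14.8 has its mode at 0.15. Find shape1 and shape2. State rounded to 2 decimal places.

For shape1,shape2>1 the mode is (shape1−1)/(shape1+shape2−2), so shape1 = mode·(κ−2)+1 = 0.15×12.8+1 = 2.92.
And shape2 = (1−mode)·(κ−2)+1 = 0.85×12.8+1 = 11.88.

shape1 = 2.92, shape2 = 11.88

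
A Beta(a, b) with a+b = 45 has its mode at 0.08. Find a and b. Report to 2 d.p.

a = 4.44, b = 40.56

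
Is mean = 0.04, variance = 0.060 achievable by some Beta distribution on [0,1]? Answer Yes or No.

The Beta variance bound is σ² < μ(1−μ).
Here μ(1−μ) = 0.04×0.96 = 0.0384, and 0.060 ≥ 0.0384.

No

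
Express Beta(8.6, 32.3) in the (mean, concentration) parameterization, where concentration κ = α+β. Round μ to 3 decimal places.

μ = 0.210, κ = 40.9

κ = α+β = 8.6+32.3 = 40.9; μ = α/κ = 8.6/40.9 = 0.210.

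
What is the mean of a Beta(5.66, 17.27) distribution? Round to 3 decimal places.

The Beta mean is α/(α+β) = 5.66/(5.66+17.27) = 0.247.

0.247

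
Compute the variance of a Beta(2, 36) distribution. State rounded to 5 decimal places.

0.00128

α+β = 38 and αβ = 72, so Var = αβ/[(α+β)²(α+β+1)] = 72/56316 = 0.00128.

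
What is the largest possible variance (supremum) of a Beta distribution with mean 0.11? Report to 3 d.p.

Var = μ(1−μ)/(α+β+1), which approaches μ(1−μ) as α+β → 0.
So the supremum is μ(1−μ) = 0.11×0.89 = 0.098.

0.098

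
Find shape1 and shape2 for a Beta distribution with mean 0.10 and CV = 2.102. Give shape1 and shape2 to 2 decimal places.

shape1 = 0.10, shape2 = 0.93

Var = (CV·μ)² = (2.102×0.10)² = 0.044184.
shape1+shape2 = μ(1−μ)/Var − 1 = 0.0900/0.044184 − 1 = 1.0369.
Thus shape1 = 0.10·1.0369 = 0.10 and shape2 = 0.90·1.0369 = 0.93.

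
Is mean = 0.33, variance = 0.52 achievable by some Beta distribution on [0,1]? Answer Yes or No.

No

The Beta variance bound is σ² < μ(1−μ).
Here μ(1−μ) = 0.33×0.67 = 0.2211, and 0.52 ≥ 0.2211.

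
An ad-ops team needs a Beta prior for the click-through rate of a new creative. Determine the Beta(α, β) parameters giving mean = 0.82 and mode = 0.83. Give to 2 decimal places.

With s = α+β: μ = α/s and mode = (α−1)/(s−2). Eliminating α = μs,
μs − 1 = m(s−2) ⇒ s(μ−m) = 1−2m ⇒ s = -0.66/-0.01 = 66.0000.
So α = μs = 54.12, β = (1−μ)s = 11.88.

α = 54.12, β = 11.88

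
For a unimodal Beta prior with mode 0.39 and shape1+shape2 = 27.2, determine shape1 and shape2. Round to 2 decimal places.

shape1 = 10.83, shape2 = 16.37

Since the density peak of Beta(shape1,shape2) is at (shape1−1)/(shape1+shape2−2),
shape1 = 1 + 0.39(27.2−2) = 10.83 and shape2 = 27.2 − 10.83 = 16.37.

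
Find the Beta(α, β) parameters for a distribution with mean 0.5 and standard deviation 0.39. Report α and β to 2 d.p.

α = 0.32, β = 0.32

Variance = 0.39² = 0.1521. The moment-matching identity α+β = μ(1−μ)/Var − 1 gives
α+β = 0.25/0.1521 − 1 = 0.6437, so α = μ·0.6437 = 0.32 and β = (1−μ)·0.6437 = 0.32.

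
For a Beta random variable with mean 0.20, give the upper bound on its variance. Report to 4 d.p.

0.1600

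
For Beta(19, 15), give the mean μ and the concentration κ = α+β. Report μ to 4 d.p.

κ = α+β = 19+15 = 34; μ = α/κ = 19/34 = 0.5588.

μ = 0.5588, κ = 34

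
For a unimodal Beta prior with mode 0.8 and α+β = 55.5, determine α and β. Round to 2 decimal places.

For α,β>1 the mode is (α−1)/(α+β−2), so α = mode·(κ−2)+1 = 0.8×53.5+1 = 43.80.
And β = (1−mode)·(κ−2)+1 = 0.2×53.5+1 = 11.70.

α = 43.80, β = 11.70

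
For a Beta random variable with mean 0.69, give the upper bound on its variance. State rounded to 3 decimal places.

0.214

For fixed mean μ the Beta variance is μ(1−μ)/(α+β+1), increasing as α+β decreases.
Its least upper bound (not attained) is μ(1−μ) = 0.69·0.31 = 0.214.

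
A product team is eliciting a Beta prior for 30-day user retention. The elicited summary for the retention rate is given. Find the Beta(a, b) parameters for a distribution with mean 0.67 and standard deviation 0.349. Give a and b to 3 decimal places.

Variance = 0.349² = 0.121801. The moment-matching identity a+b = μ(1−μ)/Var − 1 gives
a+b = 0.2211/0.121801 − 1 = 0.8153, so a = μ·0.8153 = 0.546 and b = (1−μ)·0.8153 = 0.269.

a = 0.546, b = 0.269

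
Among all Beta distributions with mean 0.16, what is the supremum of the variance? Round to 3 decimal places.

Var = μ(1−μ)/(α+β+1), which approaches μ(1−μ) as α+β → 0.
So the supremum is μ(1−μ) = 0.16×0.84 = 0.134.

0.134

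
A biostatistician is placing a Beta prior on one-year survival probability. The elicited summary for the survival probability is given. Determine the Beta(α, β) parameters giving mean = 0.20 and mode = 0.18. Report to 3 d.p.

Let s = α+β. Mean gives α = μs = 0.20s; mode gives (α−1)/(s−2) = 0.18.
Substituting: 0.20s − 1 = 0.18(s−2) = 0.18s − 0.36, so 0.02s = 0.64 and s = 32.0000.
Then α = 0.20×32.0000 = 6.400 and β = s−α = 25.600.

α = 6.400, β = 25.600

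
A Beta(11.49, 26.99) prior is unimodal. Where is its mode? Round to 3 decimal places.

0.288

The density x^(α−1)(1−x)^(β−1) is maximised at (α−1)/(α+β−2) = 10.49/36.48 = 0.288.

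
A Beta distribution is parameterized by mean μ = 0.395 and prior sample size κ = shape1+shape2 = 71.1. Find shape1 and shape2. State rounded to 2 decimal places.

shape1 = 28.08, shape2 = 43.02

Split κ in proportion μ : (1−μ): shape1 = 0.395·71.1 = 28.08, shape2 = 71.1 − 28.08 = 43.02.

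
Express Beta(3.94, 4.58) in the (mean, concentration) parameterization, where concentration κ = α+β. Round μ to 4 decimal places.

μ = 0.4624, κ = 8.52

κ = α+β = 3.94+4.58 = 8.52; μ = α/κ = 3.94/8.52 = 0.4624.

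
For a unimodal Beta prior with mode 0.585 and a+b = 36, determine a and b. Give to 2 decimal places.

Mode = (a−1)/(κ−2) with κ = a+b, so a−1 = 0.585·34 = 19.89.
a = 20.89; b = κ − a = 15.11.

a = 20.89, b = 15.11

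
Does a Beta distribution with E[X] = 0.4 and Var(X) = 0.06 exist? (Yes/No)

Yes

A Beta with mean μ has variance μ(1−μ)/(α+β+1) < μ(1−μ).
Here μ(1−μ) = 0.4×0.6 = 0.24, and 0.06 < 0.24.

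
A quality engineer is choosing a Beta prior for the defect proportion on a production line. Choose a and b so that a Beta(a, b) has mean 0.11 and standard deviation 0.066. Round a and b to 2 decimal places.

a = 2.36, b = 19.11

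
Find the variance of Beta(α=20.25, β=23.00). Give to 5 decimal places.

Var = αβ/[(α+β)²(α+β+1)] = (20.25×23.00)/(43.25²×44.25) = 465.7500/82772.390625 = 0.00563.

0.00563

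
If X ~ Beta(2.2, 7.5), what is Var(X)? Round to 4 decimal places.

0.0164

Var = αβ/[(α+β)²(α+β+1)] = (2.2×7.5)/(9.7²×10.7) = 16.50/1006.763 = 0.0164.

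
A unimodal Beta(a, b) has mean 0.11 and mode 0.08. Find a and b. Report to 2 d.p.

a = 3.08, b = 24.92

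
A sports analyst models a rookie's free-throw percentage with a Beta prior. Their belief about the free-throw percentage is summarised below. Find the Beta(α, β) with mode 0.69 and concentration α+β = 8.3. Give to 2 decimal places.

α = 5.35, β = 2.95

For α,β>1 the mode is (α−1)/(α+β−2), so α = mode·(κ−2)+1 = 0.69×6.3+1 = 5.35.
And β = (1−mode)·(κ−2)+1 = 0.31×6.3+1 = 2.95.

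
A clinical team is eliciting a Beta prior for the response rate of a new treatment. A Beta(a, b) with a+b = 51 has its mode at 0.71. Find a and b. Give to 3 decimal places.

a = 35.790, b = 15.210

Mode = (a−1)/(κ−2) with κ = a+b, so a−1 = 0.71·49 = 34.790.
a = 35.790; b = κ − a = 15.210.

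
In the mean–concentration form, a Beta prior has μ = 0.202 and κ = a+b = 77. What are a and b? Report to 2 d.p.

a = 15.55, b = 61.45

a = μκ = 0.202×77 = 15.55 and b = (1−μ)κ = 0.798×77 = 61.45.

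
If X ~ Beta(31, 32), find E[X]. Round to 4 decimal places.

0.4921

The Beta mean is α/(α+β) = 31/(31+32) = 0.4921.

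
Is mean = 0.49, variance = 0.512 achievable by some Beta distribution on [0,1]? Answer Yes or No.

No

For any Beta, Var(X) < E[X]·(1−E[X]).
Here μ(1−μ) = 0.49×0.51 = 0.2499, and 0.512 ≥ 0.2499.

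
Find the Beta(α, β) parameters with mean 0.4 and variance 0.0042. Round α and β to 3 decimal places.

α = 22.457, β = 33.686

By moment matching, α+β = μ(1−μ)/σ² − 1 = (0.4·0.6)/0.0042 − 1 = 57.1429 − 1 = 56.1429.
Since α/(α+β) = μ, α = 0.4·56.1429 = 22.457 and β = 0.6·56.1429 = 33.686.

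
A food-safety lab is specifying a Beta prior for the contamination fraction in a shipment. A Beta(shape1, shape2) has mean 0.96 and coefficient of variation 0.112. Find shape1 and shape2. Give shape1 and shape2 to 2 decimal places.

σ = CV·μ = 0.112×0.96 = 0.10752, so σ² = 0.011561.
s+1 = μ(1−μ)/σ² = 0.0384/0.011561 = 3.3216, so s = shape1+shape2 = 2.3216.
shape1 = μs = 2.23, shape2 = (1−μ)s = 0.09.

shape1 = 2.23, shape2 = 0.09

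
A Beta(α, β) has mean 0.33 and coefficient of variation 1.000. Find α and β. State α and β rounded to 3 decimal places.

α = 0.340, β = 0.690

Var = (CV·μ)² = (1.000×0.33)² = 0.108900.
α+β = μ(1−μ)/Var − 1 = 0.2211/0.108900 − 1 = 1.0303.
Thus α = 0.33·1.0303 = 0.340 and β = 0.67·1.0303 = 0.690.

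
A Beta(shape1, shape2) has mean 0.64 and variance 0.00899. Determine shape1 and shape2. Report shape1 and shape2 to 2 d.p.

Write ν = shape1+shape2; then shape1 = μν and Var = μ(1−μ)/(ν+1).
ν = μ(1−μ)/Var − 1 = 0.2304/0.00899 − 1 = 24.6285.
shape1 = 0.64·24.6285 = 15.76, shape2 = 0.36·24.6285 = 8.87.

shape1 = 15.76, shape2 = 8.87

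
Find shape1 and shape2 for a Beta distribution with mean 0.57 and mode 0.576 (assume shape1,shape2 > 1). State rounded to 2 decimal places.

shape1 = 14.44, shape2 = 10.89

Let s = shape1+shape2. Mean gives shape1 = μs = 0.57s; mode gives (shape1−1)/(s−2) = 0.576.
Substituting: 0.57s − 1 = 0.576(s−2) = 0.576s − 1.152, so -0.006s = -0.152 and s = 25.3333.
Then shape1 = 0.57×25.3333 = 14.44 and shape2 = s−shape1 = 10.89.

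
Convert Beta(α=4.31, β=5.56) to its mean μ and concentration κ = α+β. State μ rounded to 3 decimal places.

κ = α+β = 4.31+5.56 = 9.87; μ = α/κ = 4.31/9.87 = 0.437.

μ = 0.437, κ = 9.87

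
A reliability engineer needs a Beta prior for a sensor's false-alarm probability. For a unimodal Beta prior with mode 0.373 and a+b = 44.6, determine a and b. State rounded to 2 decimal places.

Since the density peak of Beta(a,b) is at (a−1)/(a+b−2),
a = 1 + 0.373(44.6−2) = 16.89 and b = 44.6 − 16.89 = 27.71.

a = 16.89, b = 27.71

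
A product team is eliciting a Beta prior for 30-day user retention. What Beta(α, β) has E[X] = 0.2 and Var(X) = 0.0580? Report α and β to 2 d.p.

By moment matching, α+β = μ(1−μ)/σ² − 1 = (0.2·0.8)/0.0580 − 1 = 2.7586 − 1 = 1.7586.
Since α/(α+β) = μ, α = 0.2·1.7586 = 0.35 and β = 0.8·1.7586 = 1.41.

α = 0.35, β = 1.41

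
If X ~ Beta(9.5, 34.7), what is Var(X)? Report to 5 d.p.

μ = 9.5/44.2 = 0.214932; Var = μ(1−μ)/(α+β+1) = 0.1687363/45.2 = 0.00373.

0.00373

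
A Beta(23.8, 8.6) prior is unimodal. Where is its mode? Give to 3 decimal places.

0.750

The density x^(α−1)(1−x)^(β−1) is maximised at (α−1)/(α+β−2) = 22.8/30.4 = 0.750.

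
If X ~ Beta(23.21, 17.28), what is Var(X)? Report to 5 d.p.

Var = αβ/[(α+β)²(α+β+1)] = (23.21×17.28)/(40.49²×41.49) = 401.0688/68020.369749 = 0.00590.

0.00590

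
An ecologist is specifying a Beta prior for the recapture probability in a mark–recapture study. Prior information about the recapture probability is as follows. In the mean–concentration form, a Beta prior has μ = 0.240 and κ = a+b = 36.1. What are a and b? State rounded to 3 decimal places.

a = 8.664, b = 27.436

Split κ in proportion μ : (1−μ): a = 0.240·36.1 = 8.664, b = 36.1 − 8.664 = 27.436.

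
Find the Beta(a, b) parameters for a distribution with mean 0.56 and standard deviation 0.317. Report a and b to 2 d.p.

Variance = 0.317² = 0.100489. The moment-matching identity a+b = μ(1−μ)/Var − 1 gives
a+b = 0.2464/0.100489 − 1 = 1.4520, so a = μ·1.4520 = 0.81 and b = (1−μ)·1.4520 = 0.64.

a = 0.81, b = 0.64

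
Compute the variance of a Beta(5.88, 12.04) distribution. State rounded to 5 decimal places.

0.01165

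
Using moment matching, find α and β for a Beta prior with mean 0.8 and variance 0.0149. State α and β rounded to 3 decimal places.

α = 7.791, β = 1.948

Let s = α+β. The Beta variance is μ(1−μ)/(s+1).
So s+1 = μ(1−μ)/σ² = (0.8×0.2)/0.0149 = 0.16/0.0149 = 10.7383, giving s = 9.7383.
Then α = μs = 0.8×9.7383 = 7.791 and β = (1−μ)s = 0.2×9.7383 = 1.948.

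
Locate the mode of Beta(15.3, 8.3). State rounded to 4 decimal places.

0.6620

The density x^(α−1)(1−x)^(β−1) is maximised at (α−1)/(α+β−2) = 14.3/21.6 = 0.6620.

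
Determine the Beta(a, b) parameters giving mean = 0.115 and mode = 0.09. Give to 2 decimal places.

a = 3.77, b = 29.03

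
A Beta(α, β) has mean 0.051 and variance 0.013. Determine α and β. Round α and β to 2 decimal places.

Let s = α+β. The Beta variance is μ(1−μ)/(s+1).
So s+1 = μ(1−μ)/σ² = (0.051×0.949)/0.013 = 0.048399/0.013 = 3.7230, giving s = 2.7230.
Then α = μs = 0.051×2.7230 = 0.14 and β = (1−μ)s = 0.949×2.7230 = 2.58.

α = 0.14, β = 2.58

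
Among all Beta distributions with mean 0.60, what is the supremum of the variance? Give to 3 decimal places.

Var = μ(1−μ)/(α+β+1), which approaches μ(1−μ) as α+β → 0.
So the supremum is μ(1−μ) = 0.60×0.40 = 0.240.

0.240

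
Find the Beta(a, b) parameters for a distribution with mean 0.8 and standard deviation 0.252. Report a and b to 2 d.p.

First σ² = 0.063504. Setting a = μn, b = (1−μ)n with n = a+b,
μ(1−μ)/(n+1) = 0.063504 ⇒ n+1 = 0.16/0.063504 = 2.5195 ⇒ n = 1.5195.
Hence a = 0.8×1.5195 = 1.22, b = 0.2×1.5195 = 0.30.

a = 1.22, b = 0.30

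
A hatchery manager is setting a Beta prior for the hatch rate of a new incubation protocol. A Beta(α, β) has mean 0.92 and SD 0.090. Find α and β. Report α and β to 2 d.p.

α = 7.44, β = 0.65

Variance = 0.090² = 0.008100. The moment-matching identity α+β = μ(1−μ)/Var − 1 gives
α+β = 0.0736/0.008100 − 1 = 8.0864, so α = μ·8.0864 = 7.44 and β = (1−μ)·8.0864 = 0.65.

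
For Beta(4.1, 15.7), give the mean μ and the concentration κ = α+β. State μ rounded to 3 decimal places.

μ = 0.207, κ = 19.8

κ = α+β = 4.1+15.7 = 19.8; μ = α/κ = 4.1/19.8 = 0.207.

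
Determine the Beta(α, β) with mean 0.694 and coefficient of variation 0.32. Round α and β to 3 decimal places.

Var = (CV·μ)² = (0.32×0.694)² = 0.049320.
α+β = μ(1−μ)/Var − 1 = 0.212364/0.049320 − 1 = 3.3059.
Thus α = 0.694·3.3059 = 2.294 and β = 0.306·3.3059 = 1.012.

α = 2.294, β = 1.012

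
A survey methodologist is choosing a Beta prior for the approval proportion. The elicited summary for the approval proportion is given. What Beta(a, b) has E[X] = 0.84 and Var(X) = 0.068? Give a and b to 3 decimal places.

Write ν = a+b; then a = μν and Var = μ(1−μ)/(ν+1).
ν = μ(1−μ)/Var − 1 = 0.1344/0.068 − 1 = 0.9765.
a = 0.84·0.9765 = 0.820, b = 0.16·0.9765 = 0.156.

a = 0.820, b = 0.156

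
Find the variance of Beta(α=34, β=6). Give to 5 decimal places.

0.00311

α+β = 40 and αβ = 204, so Var = αβ/[(α+β)²(α+β+1)] = 204/65600 = 0.00311.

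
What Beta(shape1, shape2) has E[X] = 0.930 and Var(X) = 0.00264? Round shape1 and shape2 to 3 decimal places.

shape1 = 22.003, shape2 = 1.656

Let s = shape1+shape2. The Beta variance is μ(1−μ)/(s+1).
So s+1 = μ(1−μ)/σ² = (0.930×0.070)/0.00264 = 0.065100/0.00264 = 24.6591, giving s = 23.6591.
Then shape1 = μs = 0.930×23.6591 = 22.003 and shape2 = (1−μ)s = 0.070×23.6591 = 1.656.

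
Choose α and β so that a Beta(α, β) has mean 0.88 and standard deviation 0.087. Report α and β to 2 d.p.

α = 11.40, β = 1.55

Variance = 0.087² = 0.007569. The moment-matching identity α+β = μ(1−μ)/Var − 1 gives
α+β = 0.1056/0.007569 − 1 = 12.9516, so α = μ·12.9516 = 11.40 and β = (1−μ)·12.9516 = 1.55.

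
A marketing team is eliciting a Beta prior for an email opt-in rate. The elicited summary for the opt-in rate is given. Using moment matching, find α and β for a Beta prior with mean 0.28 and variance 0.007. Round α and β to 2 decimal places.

α = 7.78, β = 20.02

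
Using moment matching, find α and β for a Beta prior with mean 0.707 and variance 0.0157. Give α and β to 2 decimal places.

α = 8.62, β = 3.57

Let s = α+β. The Beta variance is μ(1−μ)/(s+1).
So s+1 = μ(1−μ)/σ² = (0.707×0.293)/0.0157 = 0.207151/0.0157 = 13.1943, giving s = 12.1943.
Then α = μs = 0.707×12.1943 = 8.62 and β = (1−μ)s = 0.293×12.1943 = 3.57.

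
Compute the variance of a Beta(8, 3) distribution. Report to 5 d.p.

0.01653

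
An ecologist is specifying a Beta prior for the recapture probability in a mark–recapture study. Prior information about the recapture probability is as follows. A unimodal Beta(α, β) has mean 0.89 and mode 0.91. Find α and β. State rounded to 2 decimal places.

α = 36.49, β = 4.51

With s = α+β: μ = α/s and mode = (α−1)/(s−2). Eliminating α = μs,
μs − 1 = m(s−2) ⇒ s(μ−m) = 1−2m ⇒ s = -0.82/-0.02 = 41.0000.
So α = μs = 36.49, β = (1−μ)s = 4.51.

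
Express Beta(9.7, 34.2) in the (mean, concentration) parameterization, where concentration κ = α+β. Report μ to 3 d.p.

μ = 0.221, κ = 43.9

κ = α+β = 9.7+34.2 = 43.9; μ = α/κ = 9.7/43.9 = 0.221.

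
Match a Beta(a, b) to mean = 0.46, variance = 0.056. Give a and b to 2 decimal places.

Let s = a+b. The Beta variance is μ(1−μ)/(s+1).
So s+1 = μ(1−μ)/σ² = (0.46×0.54)/0.056 = 0.2484/0.056 = 4.4357, giving s = 3.4357.
Then a = μs = 0.46×3.4357 = 1.58 and b = (1−μ)s = 0.54×3.4357 = 1.86.

a = 1.58, b = 1.86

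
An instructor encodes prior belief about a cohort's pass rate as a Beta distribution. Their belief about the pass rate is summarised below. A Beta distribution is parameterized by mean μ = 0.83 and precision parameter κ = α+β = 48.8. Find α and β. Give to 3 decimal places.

Split κ in proportion μ : (1−μ): α = 0.83·48.8 = 40.504, β = 48.8 − 40.504 = 8.296.

α = 40.504, β = 8.296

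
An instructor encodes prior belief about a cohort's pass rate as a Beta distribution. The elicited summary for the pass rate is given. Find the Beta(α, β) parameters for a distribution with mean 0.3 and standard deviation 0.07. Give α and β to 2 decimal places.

σ² = 0.07² = 0.0049.
With s = α+β, Var = μ(1−μ)/(s+1), so s+1 = (0.3×0.7)/0.0049 = 42.8571 and s = 41.8571.
α = μs = 12.56, β = (1−μ)s = 29.30.

α = 12.56, β = 29.30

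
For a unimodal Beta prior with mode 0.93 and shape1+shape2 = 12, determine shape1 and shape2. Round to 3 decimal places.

For shape1,shape2>1 the mode is (shape1−1)/(shape1+shape2−2), so shape1 = mode·(κ−2)+1 = 0.93×10+1 = 10.300.
And shape2 = (1−mode)·(κ−2)+1 = 0.07×10+1 = 1.700.

shape1 = 10.300, shape2 = 1.700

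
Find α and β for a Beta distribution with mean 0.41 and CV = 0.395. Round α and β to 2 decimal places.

Var = (CV·μ)² = (0.395×0.41)² = 0.026228.
α+β = μ(1−μ)/Var − 1 = 0.2419/0.026228 − 1 = 8.2230.
Thus α = 0.41·8.2230 = 3.37 and β = 0.59·8.2230 = 4.85.

α = 3.37, β = 4.85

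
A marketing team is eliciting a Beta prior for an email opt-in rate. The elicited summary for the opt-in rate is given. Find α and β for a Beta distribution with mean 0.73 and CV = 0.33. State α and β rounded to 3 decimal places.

σ = CV·μ = 0.33×0.73 = 0.24090, so σ² = 0.058033.
s+1 = μ(1−μ)/σ² = 0.1971/0.058033 = 3.3964, so s = α+β = 2.3964.
α = μs = 1.749, β = (1−μ)s = 0.647.

α = 1.749, β = 0.647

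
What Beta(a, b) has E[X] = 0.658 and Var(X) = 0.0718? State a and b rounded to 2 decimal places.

By moment matching, a+b = μ(1−μ)/σ² − 1 = (0.658·0.342)/0.0718 − 1 = 3.1342 − 1 = 2.1342.
Since a/(a+b) = μ, a = 0.658·2.1342 = 1.40 and b = 0.342·2.1342 = 0.73.

a = 1.40, b = 0.73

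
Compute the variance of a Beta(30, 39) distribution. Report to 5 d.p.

0.00351

Var = αβ/[(α+β)²(α+β+1)] = (30×39)/(69²×70) = 1170/333270 = 0.00351.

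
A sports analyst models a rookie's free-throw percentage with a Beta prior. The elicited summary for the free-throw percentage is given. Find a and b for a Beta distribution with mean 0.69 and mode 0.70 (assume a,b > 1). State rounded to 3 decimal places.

a = 27.600, b = 12.400

With s = a+b: μ = a/s and mode = (a−1)/(s−2). Eliminating a = μs,
μs − 1 = m(s−2) ⇒ s(μ−m) = 1−2m ⇒ s = -0.40/-0.01 = 40.0000.
So a = μs = 27.600, b = (1−μ)s = 12.400.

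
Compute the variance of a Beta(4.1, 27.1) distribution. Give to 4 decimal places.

α+β = 31.2 and αβ = 111.11, so Var = αβ/[(α+β)²(α+β+1)] = 111.11/31344.768 = 0.0035.

0.0035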